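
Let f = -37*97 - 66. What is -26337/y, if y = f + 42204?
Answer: -26337/38549 ≈ -0.68321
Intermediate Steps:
f = -3655 (f = -3589 - 66 = -3655)
y = 38549 (y = -3655 + 42204 = 38549)
-26337/y = -26337/38549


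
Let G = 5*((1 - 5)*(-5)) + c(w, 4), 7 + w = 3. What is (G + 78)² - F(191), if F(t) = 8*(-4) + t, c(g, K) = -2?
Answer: 30817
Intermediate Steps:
w = -4 (w = -7 + 3 = -4)
F(t) = -32 + t
G = 98 (G = 5*((1 - 5)*(-5)) - 2 = 5*(-4*(-5)) - 2 = 5*20 - 2 = 100 - 2 = 98)
(G + 78)² - F(191) = (98 + 78)² - (-32 + 191) = 176² - 1*159 = 30976 - 159 = 30817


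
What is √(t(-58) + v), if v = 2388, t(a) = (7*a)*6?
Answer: 4*I*√3 ≈ 6.9282*I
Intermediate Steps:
t(a) = 42*a
√(t(-58) + v) = √(42*(-58) + 2388) = √(-2436 + 2388) = √(-48) = 4*I*√3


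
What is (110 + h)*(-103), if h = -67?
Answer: -4429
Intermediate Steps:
(110 + h)*(-103) = (110 - 67)*(-103) = 43*(-103) = -4429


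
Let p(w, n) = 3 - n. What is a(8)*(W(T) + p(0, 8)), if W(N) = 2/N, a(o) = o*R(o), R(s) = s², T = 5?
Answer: -11776/5 ≈ -2355.2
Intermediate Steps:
a(o) = o³ (a(o) = o*o² = o³)
a(8)*(W(T) + p(0, 8)) = 8³*(2/5 + (3 - 1*8)) = 512*(2*(⅕) + (3 - 8)) = 512*(⅖ - 5) = 512*(-23/5) = -11776/5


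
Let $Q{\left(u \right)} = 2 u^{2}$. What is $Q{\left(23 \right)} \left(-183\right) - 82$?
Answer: $-193696$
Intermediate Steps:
$Q{\left(23 \right)} \left(-183\right) - 82 = 2 \cdot 23^{2} \left(-183\right) - 82 = 2 \cdot 529 \left(-183\right) - 82 = 1058 \left(-183\right) - 82 = -193614 - 82 = -193696$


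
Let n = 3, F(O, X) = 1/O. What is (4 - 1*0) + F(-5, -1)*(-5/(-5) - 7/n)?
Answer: 64/15 ≈ 4.2667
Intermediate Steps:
F(O, X) = 1/O
(4 - 1*0) + F(-5, -1)*(-5/(-5) - 7/n) = (4 - 1*0) + (-5/(-5) - 7/3)/(-5) = (4 + 0) - (-5*(-⅕) - 7*⅓)/5 = 4 - (1 - 7/3)/5 = 4 - ⅕*(-4/3) = 4 + 4/15 = 64/15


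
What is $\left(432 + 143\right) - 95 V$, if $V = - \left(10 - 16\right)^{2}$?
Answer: $3995$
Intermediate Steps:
$V = -36$ ($V = - \left(-6\right)^{2} = \left(-1\right) 36 = -36$)
$\left(432 + 143\right) - 95 V = \left(432 + 143\right) - -3420 = 575 + 3420 = 3995$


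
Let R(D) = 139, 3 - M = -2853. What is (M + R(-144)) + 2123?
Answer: 5118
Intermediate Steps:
M = 2856 (M = 3 - 1*(-2853) = 3 + 2853 = 2856)
(M + R(-144)) + 2123 = (2856 + 139) + 2123 = 2995 + 2123 = 5118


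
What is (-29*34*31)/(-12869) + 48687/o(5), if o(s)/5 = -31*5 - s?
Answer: -35417659/605600 ≈ -58.484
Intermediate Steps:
o(s) = -775 - 5*s (o(s) = 5*(-31*5 - s) = 5*(-155 - s) = -775 - 5*s)
(-29*34*31)/(-12869) + 48687/o(5) = (-29*34*31)/(-12869) + 48687/(-775 - 5*5) = -986*31*(-1/12869) + 48687/(-775 - 25) = -30566*(-1/12869) + 48687/(-800) = 1798/757 + 48687*(-1/800) = 1798/757 - 48687/800 = -35417659/605600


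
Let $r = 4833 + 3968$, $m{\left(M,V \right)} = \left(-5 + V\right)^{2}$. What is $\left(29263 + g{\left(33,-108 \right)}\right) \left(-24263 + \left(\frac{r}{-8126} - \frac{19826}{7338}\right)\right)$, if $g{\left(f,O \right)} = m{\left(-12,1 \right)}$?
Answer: $- \frac{21183270397165891}{29814294} \approx -7.1051 \cdot 10^{8}$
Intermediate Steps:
$g{\left(f,O \right)} = 16$ ($g{\left(f,O \right)} = \left(-5 + 1\right)^{2} = \left(-4\right)^{2} = 16$)
$r = 8801$
$\left(29263 + g{\left(33,-108 \right)}\right) \left(-24263 + \left(\frac{r}{-8126} - \frac{19826}{7338}\right)\right) = \left(29263 + 16\right) \left(-24263 + \left(\frac{8801}{-8126} - \frac{19826}{7338}\right)\right) = 29279 \left(-24263 + \left(8801 \left(- \frac{1}{8126}\right) - \frac{9913}{3669}\right)\right) = 29279 \left(-24263 - \frac{112843907}{29814294}\right) = 29279 \left(- \frac{723497059229}{29814294}\right) = - \frac{21183270397165891}{29814294}$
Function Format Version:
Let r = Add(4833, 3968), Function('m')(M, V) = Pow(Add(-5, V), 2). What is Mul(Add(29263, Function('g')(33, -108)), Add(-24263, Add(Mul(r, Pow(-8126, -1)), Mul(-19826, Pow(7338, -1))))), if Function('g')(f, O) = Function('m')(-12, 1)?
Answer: Rational(-21183270397165891, 29814294) ≈ -7.1051e+8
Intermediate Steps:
Function('g')(f, O) = 16 (Function('g')(f, O) = Pow(Add(-5, 1), 2) = Pow(-4, 2) = 16)
r = 8801
Mul(Add(29263, Function('g')(33, -108)), Add(-24263, Add(Mul(r, Pow(-8126, -1)), Mul(-19826, Pow(7338, -1))))) = Mul(Add(29263, 16), Add(-24263, Add(Mul(8801, Pow(-8126, -1)), Mul(-19826, Pow(7338, -1))))) = Mul(29279, Add(-24263, Add(Mul(8801, Rational(-1, 8126)), Mul(-19826, Rational(1, 7338))))) = Mul(29279, Add(-24263, Add(Rational(-8801, 8126), Rational(-9913, 3669)))) = Mul(29279, Add(-24263, Rational(-112843907, 29814294))) = Mul(29279, Rational(-723497059229, 29814294)) = Rational(-21183270397165891, 29814294)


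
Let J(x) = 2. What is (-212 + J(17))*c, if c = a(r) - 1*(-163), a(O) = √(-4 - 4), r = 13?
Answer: -34230 - 420*I*√2 ≈ -34230.0 - 593.97*I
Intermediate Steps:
a(O) = 2*I*√2 (a(O) = √(-8) = 2*I*√2)
c = 163 + 2*I*√2 (c = 2*I*√2 - 1*(-163) = 2*I*√2 + 163 = 163 + 2*I*√2 ≈ 163.0 + 2.8284*I)
(-212 + J(17))*c = (-212 + 2)*(163 + 2*I*√2) = -210*(163 + 2*I*√2) = -34230 - 420*I*√2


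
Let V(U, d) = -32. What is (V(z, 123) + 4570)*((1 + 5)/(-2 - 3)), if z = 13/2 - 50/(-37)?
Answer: -27228/5 ≈ -5445.6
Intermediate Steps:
z = 581/74 (z = 13*(½) - 50*(-1/37) = 13/2 + 50/37 = 581/74 ≈ 7.8513)
(V(z, 123) + 4570)*((1 + 5)/(-2 - 3)) = (-32 + 4570)*((1 + 5)/(-2 - 3)) = 4538*(6/(-5)) = 4538*(6*(-⅕)) = 4538*(-6/5) = -27228/5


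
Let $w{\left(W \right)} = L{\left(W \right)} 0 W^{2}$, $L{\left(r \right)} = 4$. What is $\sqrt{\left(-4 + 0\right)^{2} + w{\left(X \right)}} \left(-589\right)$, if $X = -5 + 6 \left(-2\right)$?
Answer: $-2356$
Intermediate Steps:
$X = -17$ ($X = -5 - 12 = -17$)
$w{\left(W \right)} = 0$ ($w{\left(W \right)} = 4 \cdot 0 W^{2} = 0 W^{2} = 0$)
$\sqrt{\left(-4 + 0\right)^{2} + w{\left(X \right)}} \left(-589\right) = \sqrt{\left(-4 + 0\right)^{2} + 0} \left(-589\right) = \sqrt{\left(-4\right)^{2} + 0} \left(-589\right) = \sqrt{16 + 0} \left(-589\right) = \sqrt{16} \left(-589\right) = 4 \left(-589\right) = -2356$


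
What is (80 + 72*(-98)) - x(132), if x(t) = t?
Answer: -7108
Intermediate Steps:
(80 + 72*(-98)) - x(132) = (80 + 72*(-98)) - 1*132 = (80 - 7056) - 132 = -6976 - 132 = -7108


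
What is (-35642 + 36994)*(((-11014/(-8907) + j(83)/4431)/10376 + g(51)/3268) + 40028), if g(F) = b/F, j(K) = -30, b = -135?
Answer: 12825180228460746326570/236986115082087 ≈ 5.4118e+7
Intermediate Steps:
g(F) = -135/F
(-35642 + 36994)*(((-11014/(-8907) + j(83)/4431)/10376 + g(51)/3268) + 40028) = (-35642 + 36994)*(((-11014/(-8907) - 30/4431)/10376 - 135/51/3268) + 40028) = 1352*(((-11014*(-1/8907) - 30*1/4431)*(1/10376) - 135*1/51*(1/3268)) + 40028) = 1352*(((11014/8907 - 10/1477)*(1/10376) - 45/17*1/3268) + 40028) = 1352*(((16178608/13155639)*(1/10376) - 45/55556) + 40028) = 1352*((2022326/17062863783 - 45/55556) + 40028) = 1352*(-655476526979/947944460328348 + 40028) = 1352*(37944320202546586765/947944460328348) = 12825180228460746326570/236986115082087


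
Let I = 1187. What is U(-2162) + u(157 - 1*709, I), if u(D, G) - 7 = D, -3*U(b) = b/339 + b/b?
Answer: -552442/1017 ≈ -543.21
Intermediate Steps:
U(b) = -⅓ - b/1017 (U(b) = -(b/339 + b/b)/3 = -(b*(1/339) + 1)/3 = -(b/339 + 1)/3 = -(1 + b/339)/3 = -⅓ - b/1017)
u(D, G) = 7 + D
U(-2162) + u(157 - 1*709, I) = (-⅓ - 1/1017*(-2162)) + (7 + (157 - 1*709)) = (-⅓ + 2162/1017) + (7 + (157 - 709)) = 1823/1017 + (7 - 552) = 1823/1017 - 545 = -552442/1017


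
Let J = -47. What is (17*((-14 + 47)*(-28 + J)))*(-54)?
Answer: 2272050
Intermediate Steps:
(17*((-14 + 47)*(-28 + J)))*(-54) = (17*((-14 + 47)*(-28 - 47)))*(-54) = (17*(33*(-75)))*(-54) = (17*(-2475))*(-54) = -42075*(-54) = 2272050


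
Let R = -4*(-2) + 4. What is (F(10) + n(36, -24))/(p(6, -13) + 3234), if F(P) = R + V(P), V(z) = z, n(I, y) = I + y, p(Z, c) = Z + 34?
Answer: 17/1637 ≈ 0.010385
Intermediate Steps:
p(Z, c) = 34 + Z
R = 12 (R = 8 + 4 = 12)
F(P) = 12 + P
(F(10) + n(36, -24))/(p(6, -13) + 3234) = ((12 + 10) + (36 - 24))/((34 + 6) + 3234) = (22 + 12)/(40 + 3234) = 34/3274 = 34*(1/3274) = 17/1637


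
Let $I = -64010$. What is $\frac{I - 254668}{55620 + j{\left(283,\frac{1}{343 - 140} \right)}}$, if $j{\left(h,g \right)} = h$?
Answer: $- \frac{318678}{55903} \approx -5.7006$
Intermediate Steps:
$\frac{I - 254668}{55620 + j{\left(283,\frac{1}{343 - 140} \right)}} = \frac{-64010 - 254668}{55620 + 283} = - \frac{318678}{55903}$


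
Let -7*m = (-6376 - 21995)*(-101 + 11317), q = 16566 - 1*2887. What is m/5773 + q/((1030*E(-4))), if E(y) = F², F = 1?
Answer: 46901170307/5946190 ≈ 7887.6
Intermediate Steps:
q = 13679 (q = 16566 - 2887 = 13679)
m = 45458448 (m = -(-6376 - 21995)*(-101 + 11317)/7 = -(-4053)*11216 = -⅐*(-318209136) = 45458448)
E(y) = 1 (E(y) = 1² = 1)
m/5773 + q/((1030*E(-4))) = 45458448/5773 + 13679/((1030*1)) = 45458448*(1/5773) + 13679/1030 = 45458448/5773 + 13679*(1/1030) = 45458448/5773 + 13679/1030 = 46901170307/5946190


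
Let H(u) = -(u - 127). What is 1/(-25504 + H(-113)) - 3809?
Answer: -96230577/25264 ≈ -3809.0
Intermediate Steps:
H(u) = 127 - u (H(u) = -(-127 + u) = 127 - u)
1/(-25504 + H(-113)) - 3809 = 1/(-25504 + (127 - 1*(-113))) - 3809 = 1/(-25504 + (127 + 113)) - 3809 = 1/(-25504 + 240) - 3809 = 1/(-25264) - 3809 = -1/25264 - 3809 = -96230577/25264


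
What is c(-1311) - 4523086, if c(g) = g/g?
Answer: -4523085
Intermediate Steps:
c(g) = 1
c(-1311) - 4523086 = 1 - 4523086 = -4523085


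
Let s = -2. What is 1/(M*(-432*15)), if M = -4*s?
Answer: -1/51840 ≈ -1.9290e-5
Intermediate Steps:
M = 8 (M = -4*(-2) = 8)
1/(M*(-432*15)) = 1/(8*(-432*15)) = 1/(8*(-6480)) = 1/(-51840) = -1/51840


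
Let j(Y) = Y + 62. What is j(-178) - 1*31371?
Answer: -31487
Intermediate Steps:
j(Y) = 62 + Y
j(-178) - 1*31371 = (62 - 178) - 1*31371 = -116 - 31371 = -31487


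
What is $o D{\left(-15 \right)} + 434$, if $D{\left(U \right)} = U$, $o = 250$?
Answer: $-3316$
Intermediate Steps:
$o D{\left(-15 \right)} + 434 = 250 \left(-15\right) + 434 = -3750 + 434 = -3316$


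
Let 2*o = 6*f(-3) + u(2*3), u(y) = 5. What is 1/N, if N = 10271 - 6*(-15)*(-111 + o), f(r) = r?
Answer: -1/304 ≈ -0.0032895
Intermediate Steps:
o = -13/2 (o = (6*(-3) + 5)/2 = (-18 + 5)/2 = (1/2)*(-13) = -13/2 ≈ -6.5000)
N = -304 (N = 10271 - 6*(-15)*(-111 - 13/2) = 10271 - (-90)*(-235)/2 = 10271 - 1*10575 = 10271 - 10575 = -304)
1/N = 1/(-304) = -1/304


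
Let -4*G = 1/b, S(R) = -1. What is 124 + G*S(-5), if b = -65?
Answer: 32239/260 ≈ 124.00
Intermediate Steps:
G = 1/260 (G = -¼/(-65) = -¼*(-1/65) = 1/260 ≈ 0.0038462)
124 + G*S(-5) = 124 + (1/260)*(-1) = 124 - 1/260 = 32239/260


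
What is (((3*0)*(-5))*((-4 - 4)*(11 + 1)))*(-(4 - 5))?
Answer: 0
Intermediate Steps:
(((3*0)*(-5))*((-4 - 4)*(11 + 1)))*(-(4 - 5)) = ((0*(-5))*(-8*12))*(-1*(-1)) = (0*(-96))*1 = 0*1 = 0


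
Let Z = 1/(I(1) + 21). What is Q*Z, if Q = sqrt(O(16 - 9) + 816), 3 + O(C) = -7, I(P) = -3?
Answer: sqrt(806)/18 ≈ 1.5772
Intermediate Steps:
O(C) = -10 (O(C) = -3 - 7 = -10)
Q = sqrt(806) (Q = sqrt(-10 + 816) = sqrt(806) ≈ 28.390)
Z = 1/18 (Z = 1/(-3 + 21) = 1/18 ≈ 0.055556)
Q*Z = sqrt(806)*(1/18) = sqrt(806)/18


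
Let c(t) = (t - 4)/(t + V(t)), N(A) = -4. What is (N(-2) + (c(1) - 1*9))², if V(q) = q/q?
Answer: 841/4 ≈ 210.25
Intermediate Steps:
V(q) = 1
c(t) = (-4 + t)/(1 + t) (c(t) = (t - 4)/(t + 1) = (-4 + t)/(1 + t))
(N(-2) + (c(1) - 1*9))² = (-4 + ((-4 + 1)/(1 + 1) - 1*9))² = (-4 + (-3/2 - 9))² = (-4 - 21/2)² = (-29/2)² = 841/4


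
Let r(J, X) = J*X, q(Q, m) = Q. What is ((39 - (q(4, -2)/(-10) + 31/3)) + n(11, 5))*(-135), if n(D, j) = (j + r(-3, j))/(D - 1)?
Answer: -3789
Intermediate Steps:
n(D, j) = -2*j/(-1 + D) (n(D, j) = (j - 3*j)/(D - 1) = (-2*j)/(-1 + D) = -2*j/(-1 + D))
((39 - (q(4, -2)/(-10) + 31/3)) + n(11, 5))*(-135) = ((39 - (4/(-10) + 31/3)) - 2*5/(-1 + 11))*(-135) = ((39 - (4*(-⅒) + 31*(⅓))) - 2*5/10)*(-135) = ((39 - (-⅖ + 31/3)) - 2*5*⅒)*(-135) = ((39 - 1*149/15) - 1)*(-135) = ((39 - 149/15) - 1)*(-135) = (436/15 - 1)*(-135) = (421/15)*(-135) = -3789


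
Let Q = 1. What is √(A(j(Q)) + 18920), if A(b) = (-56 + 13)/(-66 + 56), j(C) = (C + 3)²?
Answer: 3*√210270/10 ≈ 137.57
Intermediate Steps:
j(C) = (3 + C)²
A(b) = 43/10 (A(b) = -43/(-10) = -43*(-⅒) = 43/10)
√(A(j(Q)) + 18920) = √(43/10 + 18920) = √(189243/10) = 3*√210270/10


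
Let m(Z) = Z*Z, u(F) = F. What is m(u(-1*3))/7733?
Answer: 9/7733 ≈ 0.0011638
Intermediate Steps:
m(Z) = Z²
m(u(-1*3))/7733 = (-1*3)²/7733 = (-3)²*(1/7733) = 9*(1/7733) = 9/7733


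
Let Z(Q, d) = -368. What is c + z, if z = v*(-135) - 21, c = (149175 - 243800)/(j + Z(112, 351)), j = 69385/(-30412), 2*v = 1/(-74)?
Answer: 392425898027/1666628148 ≈ 235.46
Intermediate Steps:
v = -1/148 (v = (½)/(-74) = (½)*(-1/74) = -1/148 ≈ -0.0067568)
j = -69385/30412 (j = 69385*(-1/30412) = -69385/30412 ≈ -2.2815)
c = 2877735500/11261001 (c = (149175 - 243800)/(-69385/30412 - 368) = -94625/(-11261001/30412) = -94625*(-30412/11261001) = 2877735500/11261001 ≈ 255.55)
z = -2973/148 (z = -1/148*(-135) - 21 = 135/148 - 21 = -2973/148 ≈ -20.088)
c + z = 2877735500/11261001 - 2973/148 = 392425898027/1666628148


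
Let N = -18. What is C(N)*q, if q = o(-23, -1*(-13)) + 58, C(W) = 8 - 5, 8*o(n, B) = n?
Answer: 1323/8 ≈ 165.38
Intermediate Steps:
o(n, B) = n/8
C(W) = 3
q = 441/8 (q = (⅛)*(-23) + 58 = -23/8 + 58 = 441/8 ≈ 55.125)
C(N)*q = 3*(441/8) = 1323/8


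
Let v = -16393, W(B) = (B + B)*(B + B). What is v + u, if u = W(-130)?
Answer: 51207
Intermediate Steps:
W(B) = 4*B² (W(B) = (2*B)*(2*B) = 4*B²)
u = 67600 (u = 4*(-130)² = 4*16900 = 67600)
v + u = -16393 + 67600 = 51207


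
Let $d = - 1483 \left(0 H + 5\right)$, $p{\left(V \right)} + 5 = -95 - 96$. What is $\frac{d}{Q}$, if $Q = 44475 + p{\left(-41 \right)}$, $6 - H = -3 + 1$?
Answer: $- \frac{7415}{44279} \approx -0.16746$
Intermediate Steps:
$H = 8$ ($H = 6 - \left(-3 + 1\right) = 6 - -2 = 6 + 2 = 8$)
$p{\left(V \right)} = -196$ ($p{\left(V \right)} = -5 - 191 = -196$)
$Q = 44279$ ($Q = 44475 - 196 = 44279$)
$d = -7415$ ($d = - 1483 \left(0 \cdot 8 + 5\right) = - 1483 \left(0 + 5\right) = \left(-1483\right) 5 = -7415$)
$\frac{d}{Q} = - \frac{7415}{44279}$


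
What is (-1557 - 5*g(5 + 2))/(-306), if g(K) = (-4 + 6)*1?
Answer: 1567/306 ≈ 5.1209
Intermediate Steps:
g(K) = 2 (g(K) = 2*1 = 2)
(-1557 - 5*g(5 + 2))/(-306) = (-1557 - 5*2)/(-306) = -(-1557 - 10)/306 = -1/306*(-1567) = 1567/306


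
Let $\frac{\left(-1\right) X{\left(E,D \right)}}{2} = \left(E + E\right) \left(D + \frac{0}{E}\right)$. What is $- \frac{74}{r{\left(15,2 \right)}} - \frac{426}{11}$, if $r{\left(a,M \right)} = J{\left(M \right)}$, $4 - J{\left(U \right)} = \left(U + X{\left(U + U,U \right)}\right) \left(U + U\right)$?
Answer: $- \frac{26819}{682} \approx -39.324$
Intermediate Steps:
$X{\left(E,D \right)} = - 4 D E$ ($X{\left(E,D \right)} = - 2 \left(E + E\right) \left(D + \frac{0}{E}\right) = - 2 \cdot 2 E \left(D + 0\right) = - 2 \cdot 2 E D = - 2 \cdot 2 D E = - 4 D E$)
$J{\left(U \right)} = 4 - 2 U \left(U - 8 U^{2}\right)$ ($J{\left(U \right)} = 4 - \left(U - 4 U \left(U + U\right)\right) \left(U + U\right) = 4 - \left(U - 4 U 2 U\right) 2 U = 4 - \left(U - 8 U^{2}\right) 2 U = 4 - 2 U \left(U - 8 U^{2}\right)$)
$r{\left(a,M \right)} = 4 - 2 M^{2} + 16 M^{3}$
$- \frac{74}{r{\left(15,2 \right)}} - \frac{426}{11} = - \frac{74}{4 - 2 \cdot 2^{2} + 16 \cdot 2^{3}} - \frac{426}{11} = - \frac{74}{4 - 8 + 16 \cdot 8} - \frac{426}{11} = - \frac{74}{4 - 8 + 128} - \frac{426}{11} = - \frac{74}{124} - \frac{426}{11} = \left(-74\right) \frac{1}{124} - \frac{426}{11} = - \frac{37}{62} - \frac{426}{11} = - \frac{26819}{682}$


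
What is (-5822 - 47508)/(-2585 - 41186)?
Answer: 53330/43771 ≈ 1.2184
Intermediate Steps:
(-5822 - 47508)/(-2585 - 41186) = -53330/(-43771) = -53330*(-1/43771) = 53330/43771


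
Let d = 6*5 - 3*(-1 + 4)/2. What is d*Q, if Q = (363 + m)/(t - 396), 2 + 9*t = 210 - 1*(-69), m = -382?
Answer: 459/346 ≈ 1.3266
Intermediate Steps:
t = 277/9 (t = -2/9 + (210 - 1*(-69))/9 = -2/9 + (210 + 69)/9 = -2/9 + (⅑)*279 = -2/9 + 31 = 277/9 ≈ 30.778)
d = 51/2 (d = 30 - 3*3*(½) = 30 - 9*½ = 30 - 9/2 = 51/2 ≈ 25.500)
Q = 9/173 (Q = (363 - 382)/(277/9 - 396) = -19/(-3287/9) = -19*(-9/3287) = 9/173 ≈ 0.052023)
d*Q = (51/2)*(9/173) = 459/346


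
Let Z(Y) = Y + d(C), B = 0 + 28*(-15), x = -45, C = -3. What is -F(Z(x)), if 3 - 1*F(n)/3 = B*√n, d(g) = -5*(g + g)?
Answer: -9 - 1260*I*√15 ≈ -9.0 - 4880.0*I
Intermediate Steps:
d(g) = -10*g
B = -420 (B = 0 - 420 = -420)
Z(Y) = 30 + Y (Z(Y) = Y - 10*(-3) = Y + 30 = 30 + Y)
F(n) = 9 + 1260*√n (F(n) = 9 - (-1260)*√n = 9 + 1260*√n)
-F(Z(x)) = -(9 + 1260*√(30 - 45)) = -(9 + 1260*√(-15)) = -(9 + 1260*(I*√15)) = -(9 + 1260*I*√15) = -9 - 1260*I*√15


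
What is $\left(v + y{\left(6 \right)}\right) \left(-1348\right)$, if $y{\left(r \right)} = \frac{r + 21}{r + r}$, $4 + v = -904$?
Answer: $1220951$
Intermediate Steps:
$v = -908$ ($v = -4 - 904 = -908$)
$y{\left(r \right)} = \frac{21 + r}{2 r}$
$\left(v + y{\left(6 \right)}\right) \left(-1348\right) = \left(-908 + \frac{21 + 6}{2 \cdot 6}\right) \left(-1348\right) = \left(-908 + \frac{1}{2} \cdot \frac{1}{6} \cdot 27\right) \left(-1348\right) = \left(-908 + \frac{9}{4}\right) \left(-1348\right) = \left(- \frac{3623}{4}\right) \left(-1348\right) = 1220951$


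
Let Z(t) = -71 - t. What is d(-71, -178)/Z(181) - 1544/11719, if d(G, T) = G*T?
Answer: -74246905/1476594 ≈ -50.283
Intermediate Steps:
d(-71, -178)/Z(181) - 1544/11719 = (-71*(-178))/(-71 - 1*181) - 1544/11719 = 12638/(-71 - 181) - 1544*1/11719 = 12638/(-252) - 1544/11719 = 12638*(-1/252) - 1544/11719 = -6319/126 - 1544/11719 = -74246905/1476594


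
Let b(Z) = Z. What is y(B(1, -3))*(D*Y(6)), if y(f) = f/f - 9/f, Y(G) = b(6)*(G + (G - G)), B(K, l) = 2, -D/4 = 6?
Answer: 3024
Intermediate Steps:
D = -24 (D = -4*6 = -24)
Y(G) = 6*G (Y(G) = 6*(G + (G - G)) = 6*(G + 0) = 6*G)
y(f) = 1 - 9/f
y(B(1, -3))*(D*Y(6)) = ((-9 + 2)/2)*(-144*6) = ((1/2)*(-7))*(-24*36) = -7/2*(-864) = 3024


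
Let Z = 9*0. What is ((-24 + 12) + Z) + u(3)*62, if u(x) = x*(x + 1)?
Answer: 732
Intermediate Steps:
Z = 0
u(x) = x*(1 + x)
((-24 + 12) + Z) + u(3)*62 = ((-24 + 12) + 0) + (3*(1 + 3))*62 = (-12 + 0) + (3*4)*62 = -12 + 12*62 = -12 + 744 = 732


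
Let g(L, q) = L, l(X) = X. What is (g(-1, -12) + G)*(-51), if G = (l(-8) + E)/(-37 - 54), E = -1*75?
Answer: 408/91 ≈ 4.4835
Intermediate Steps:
E = -75
G = 83/91 (G = (-8 - 75)/(-37 - 54) = -83/(-91) = -83*(-1/91) = 83/91 ≈ 0.91209)
(g(-1, -12) + G)*(-51) = (-1 + 83/91)*(-51) = -8/91*(-51) = 408/91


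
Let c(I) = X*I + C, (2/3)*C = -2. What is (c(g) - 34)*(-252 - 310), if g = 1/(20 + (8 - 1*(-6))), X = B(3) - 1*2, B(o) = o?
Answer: 353217/17 ≈ 20777.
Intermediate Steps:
C = -3 (C = (3/2)*(-2) = -3)
X = 1 (X = 3 - 1*2 = 3 - 2 = 1)
g = 1/34 (g = 1/(20 + (8 + 6)) = 1/(20 + 14) = 1/34 ≈ 0.029412)
c(I) = -3 + I (c(I) = 1*I - 3 = I - 3 = -3 + I)
(c(g) - 34)*(-252 - 310) = ((-3 + 1/34) - 34)*(-252 - 310) = (-101/34 - 34)*(-562) = -1257/34*(-562) = 353217/17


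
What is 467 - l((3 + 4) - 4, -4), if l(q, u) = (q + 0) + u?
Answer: 468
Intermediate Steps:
l(q, u) = q + u
467 - l((3 + 4) - 4, -4) = 467 - (((3 + 4) - 4) - 4) = 467 - ((7 - 4) - 4) = 467 - (3 - 4) = 467 - 1*(-1) = 467 + 1 = 468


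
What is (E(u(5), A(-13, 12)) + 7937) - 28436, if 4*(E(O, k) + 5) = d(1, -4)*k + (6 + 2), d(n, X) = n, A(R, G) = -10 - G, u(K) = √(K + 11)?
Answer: -41015/2 ≈ -20508.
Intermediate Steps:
u(K) = √(11 + K)
E(O, k) = -3 + k/4 (E(O, k) = -5 + (1*k + (6 + 2))/4 = -5 + (k + 8)/4 = -5 + (8 + k)/4 = -5 + (2 + k/4) = -3 + k/4)
(E(u(5), A(-13, 12)) + 7937) - 28436 = ((-3 + (-10 - 1*12)/4) + 7937) - 28436 = ((-3 + (-10 - 12)/4) + 7937) - 28436 = ((-3 + (¼)*(-22)) + 7937) - 28436 = ((-3 - 11/2) + 7937) - 28436 = (-17/2 + 7937) - 28436 = 15857/2 - 28436 = -41015/2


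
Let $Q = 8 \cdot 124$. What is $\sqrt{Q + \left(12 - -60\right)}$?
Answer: $2 \sqrt{266} \approx 32.619$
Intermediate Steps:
$Q = 992$
$\sqrt{Q + \left(12 - -60\right)} = \sqrt{992 + \left(12 - -60\right)} = \sqrt{992 + \left(12 + 60\right)} = \sqrt{992 + 72} = \sqrt{1064} = 2 \sqrt{266}$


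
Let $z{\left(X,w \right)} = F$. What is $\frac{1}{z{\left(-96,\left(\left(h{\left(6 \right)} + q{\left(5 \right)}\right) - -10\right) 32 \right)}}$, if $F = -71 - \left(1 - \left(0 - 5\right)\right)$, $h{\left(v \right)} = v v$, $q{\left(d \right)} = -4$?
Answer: $- \frac{1}{77} \approx -0.012987$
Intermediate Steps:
$h{\left(v \right)} = v^{2}$
$F = -77$ ($F = -71 - \left(1 - \left(0 - 5\right)\right) = -71 - \left(1 - -5\right) = -71 - \left(1 + 5\right) = -71 - 6 = -77$)
$z{\left(X,w \right)} = -77$
$\frac{1}{z{\left(-96,\left(\left(h{\left(6 \right)} + q{\left(5 \right)}\right) - -10\right) 32 \right)}} = \frac{1}{-77} = - \frac{1}{77}$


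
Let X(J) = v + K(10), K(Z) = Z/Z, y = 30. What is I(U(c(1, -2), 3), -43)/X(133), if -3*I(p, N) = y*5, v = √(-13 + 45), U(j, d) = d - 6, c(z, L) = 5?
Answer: 50/31 - 200*√2/31 ≈ -7.5111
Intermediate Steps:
U(j, d) = -6 + d
v = 4*√2 (v = √32 = 4*√2 ≈ 5.6569)
K(Z) = 1
I(p, N) = -50 (I(p, N) = -10*5 = -⅓*150 = -50)
X(J) = 1 + 4*√2 (X(J) = 4*√2 + 1 = 1 + 4*√2)
I(U(c(1, -2), 3), -43)/X(133) = -50/(1 + 4*√2)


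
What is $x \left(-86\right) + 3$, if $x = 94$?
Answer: $-8081$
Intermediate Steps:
$x \left(-86\right) + 3 = 94 \left(-86\right) + 3 = -8084 + 3 = -8081$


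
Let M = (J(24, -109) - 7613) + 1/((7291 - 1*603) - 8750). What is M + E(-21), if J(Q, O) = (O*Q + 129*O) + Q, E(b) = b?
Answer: -50079795/2062 ≈ -24287.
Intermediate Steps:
J(Q, O) = Q + 129*O + O*Q (J(Q, O) = (129*O + O*Q) + Q = Q + 129*O + O*Q)
M = -50036493/2062 (M = ((24 + 129*(-109) - 109*24) - 7613) + 1/((7291 - 1*603) - 8750) = ((24 - 14061 - 2616) - 7613) + 1/((7291 - 603) - 8750) = (-16653 - 7613) + 1/(6688 - 8750) = -24266 + 1/(-2062) = -24266 - 1/2062 = -50036493/2062 ≈ -24266.)
M + E(-21) = -50036493/2062 - 21 = -50079795/2062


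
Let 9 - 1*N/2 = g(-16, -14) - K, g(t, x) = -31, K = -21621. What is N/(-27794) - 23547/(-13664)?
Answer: 622115443/189888608 ≈ 3.2762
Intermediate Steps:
N = -43162 (N = 18 - 2*(-31 - 1*(-21621)) = 18 - 2*(-31 + 21621) = 18 - 2*21590 = 18 - 43180 = -43162)
N/(-27794) - 23547/(-13664) = -43162/(-27794) - 23547/(-13664) = -43162*(-1/27794) - 23547*(-1/13664) = 21581/13897 + 23547/13664 = 622115443/189888608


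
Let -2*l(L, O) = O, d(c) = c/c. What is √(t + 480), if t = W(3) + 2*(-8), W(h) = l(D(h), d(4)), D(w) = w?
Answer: 3*√206/2 ≈ 21.529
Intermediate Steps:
d(c) = 1
l(L, O) = -O/2
W(h) = -½ (W(h) = -½*1 = -½)
t = -33/2 (t = -½ + 2*(-8) = -½ - 16 = -33/2 ≈ -16.500)
√(t + 480) = √(-33/2 + 480) = √(927/2) = 3*√206/2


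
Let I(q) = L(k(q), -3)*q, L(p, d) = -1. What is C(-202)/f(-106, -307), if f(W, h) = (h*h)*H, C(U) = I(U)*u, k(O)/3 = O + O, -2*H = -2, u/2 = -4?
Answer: -1616/94249 ≈ -0.017146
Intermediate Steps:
u = -8 (u = 2*(-4) = -8)
H = 1 (H = -½*(-2) = 1)
k(O) = 6*O (k(O) = 3*(O + O) = 3*(2*O) = 6*O)
I(q) = -q
C(U) = 8*U (C(U) = -U*(-8) = 8*U)
f(W, h) = h² (f(W, h) = (h*h)*1 = h²*1 = h²)
C(-202)/f(-106, -307) = (8*(-202))/((-307)²) = -1616/94249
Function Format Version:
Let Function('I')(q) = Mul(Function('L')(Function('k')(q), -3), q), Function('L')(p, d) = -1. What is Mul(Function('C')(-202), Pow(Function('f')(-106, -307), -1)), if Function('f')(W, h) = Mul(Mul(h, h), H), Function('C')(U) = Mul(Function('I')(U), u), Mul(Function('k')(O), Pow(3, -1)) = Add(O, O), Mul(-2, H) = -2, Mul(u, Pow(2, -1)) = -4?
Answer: Rational(-1616, 94249) ≈ -0.017146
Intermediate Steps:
u = -8 (u = Mul(2, -4) = -8)
H = 1 (H = Mul(Rational(-1, 2), -2) = 1)
Function('k')(O) = Mul(6, O) (Function('k')(O) = Mul(3, Add(O, O)) = Mul(3, Mul(2, O)) = Mul(6, O))
Function('I')(q) = Mul(-1, q)
Function('C')(U) = Mul(8, U) (Function('C')(U) = Mul(Mul(-1, U), -8) = Mul(8, U))
Function('f')(W, h) = Pow(h, 2) (Function('f')(W, h) = Mul(Mul(h, h), 1) = Mul(Pow(h, 2), 1) = Pow(h, 2))
Mul(Function('C')(-202), Pow(Function('f')(-106, -307), -1)) = Mul(Mul(8, -202), Pow(Pow(-307, 2), -1)) = Mul(-1616, Pow(94249, -1)) = Mul(-1616, Rational(1, 94249)) = Rational(-1616, 94249)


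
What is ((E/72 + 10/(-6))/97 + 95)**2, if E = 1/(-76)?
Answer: 2541708423098881/281731654656 ≈ 9021.7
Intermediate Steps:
E = -1/76 ≈ -0.013158
((E/72 + 10/(-6))/97 + 95)**2 = ((-1/76/72 + 10/(-6))/97 + 95)**2 = ((-1/76*1/72 + 10*(-1/6))*(1/97) + 95)**2 = ((-1/5472 - 5/3)*(1/97) + 95)**2 = (-9121/5472*1/97 + 95)**2 = (-9121/530784 + 95)**2 = (50415359/530784)**2 = 2541708423098881/281731654656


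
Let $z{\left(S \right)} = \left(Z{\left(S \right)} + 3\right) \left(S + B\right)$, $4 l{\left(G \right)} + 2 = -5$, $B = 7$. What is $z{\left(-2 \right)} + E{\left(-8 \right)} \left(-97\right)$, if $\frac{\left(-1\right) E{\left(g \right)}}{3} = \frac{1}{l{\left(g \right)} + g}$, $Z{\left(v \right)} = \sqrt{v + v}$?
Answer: $- \frac{193}{13} + 10 i \approx -14.846 + 10.0 i$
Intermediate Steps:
$l{\left(G \right)} = - \frac{7}{4}$ ($l{\left(G \right)} = - \frac{1}{2} + \frac{1}{4} \left(-5\right) = - \frac{1}{2} - \frac{5}{4} = - \frac{7}{4}$)
$Z{\left(v \right)} = \sqrt{2} \sqrt{v}$ ($Z{\left(v \right)} = \sqrt{2 v} = \sqrt{2} \sqrt{v}$)
$E{\left(g \right)} = - \frac{3}{- \frac{7}{4} + g}$
$z{\left(S \right)} = \left(3 + \sqrt{2} \sqrt{S}\right) \left(7 + S\right)$ ($z{\left(S \right)} = \left(\sqrt{2} \sqrt{S} + 3\right) \left(S + 7\right) = \left(3 + \sqrt{2} \sqrt{S}\right) \left(7 + S\right)$)
$z{\left(-2 \right)} + E{\left(-8 \right)} \left(-97\right) = \left(21 + 3 \left(-2\right) + \sqrt{2} \left(-2\right)^{\frac{3}{2}} + 7 \sqrt{2} \sqrt{-2}\right) + - \frac{12}{-7 + 4 \left(-8\right)} \left(-97\right) = \left(21 - 6 + \sqrt{2} \left(- 2 i \sqrt{2}\right) + 7 \sqrt{2} i \sqrt{2}\right) + - \frac{12}{-7 - 32} \left(-97\right) = \left(21 - 6 - 4 i + 14 i\right) + - \frac{12}{-39} \left(-97\right) = \left(15 + 10 i\right) + \left(-12\right) \left(- \frac{1}{39}\right) \left(-97\right) = \left(15 + 10 i\right) + \frac{4}{13} \left(-97\right) = \left(15 + 10 i\right) - \frac{388}{13} = - \frac{193}{13} + 10 i$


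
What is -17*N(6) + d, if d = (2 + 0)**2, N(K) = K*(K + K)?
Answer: -1220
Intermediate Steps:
N(K) = 2*K**2 (N(K) = K*(2*K) = 2*K**2)
d = 4 (d = 2**2 = 4)
-17*N(6) + d = -34*6**2 + 4 = -34*36 + 4 = -17*72 + 4 = -1224 + 4 = -1220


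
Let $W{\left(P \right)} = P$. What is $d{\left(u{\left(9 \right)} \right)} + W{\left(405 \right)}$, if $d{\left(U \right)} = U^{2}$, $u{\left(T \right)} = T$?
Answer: $486$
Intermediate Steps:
$d{\left(u{\left(9 \right)} \right)} + W{\left(405 \right)} = 9^{2} + 405 = 81 + 405 = 486$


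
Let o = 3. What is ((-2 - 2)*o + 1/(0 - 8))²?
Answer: 9409/64 ≈ 147.02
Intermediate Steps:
((-2 - 2)*o + 1/(0 - 8))² = ((-2 - 2)*3 + 1/(0 - 8))² = (-4*3 + 1/(-8))² = (-12 - ⅛)² = (-97/8)² = 9409/64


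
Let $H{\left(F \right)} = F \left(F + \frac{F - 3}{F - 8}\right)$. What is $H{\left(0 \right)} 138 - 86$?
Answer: $-86$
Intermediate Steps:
$H{\left(F \right)} = F \left(F + \frac{-3 + F}{-8 + F}\right)$
$H{\left(0 \right)} 138 - 86 = \frac{0 \left(-3 + 0^{2} - 0\right)}{-8 + 0} \cdot 138 - 86 = \frac{0 \left(-3 + 0 + 0\right)}{-8} \cdot 138 - 86 = 0 \left(- \frac{1}{8}\right) \left(-3\right) 138 - 86 = 0 \cdot 138 - 86 = 0 - 86 = -86$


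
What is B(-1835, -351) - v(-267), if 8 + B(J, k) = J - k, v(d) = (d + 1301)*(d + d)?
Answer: 550664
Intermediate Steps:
v(d) = 2*d*(1301 + d) (v(d) = (1301 + d)*(2*d) = 2*d*(1301 + d))
B(J, k) = -8 + J - k (B(J, k) = -8 + (J - k) = -8 + J - k)
B(-1835, -351) - v(-267) = (-8 - 1835 - 1*(-351)) - 2*(-267)*(1301 - 267) = (-8 - 1835 + 351) - 2*(-267)*1034 = -1492 - 1*(-552156) = -1492 + 552156 = 550664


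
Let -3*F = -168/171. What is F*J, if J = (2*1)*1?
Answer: 112/171 ≈ 0.65497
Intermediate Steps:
F = 56/171 (F = -(-56)/171 = -⅓*(-56/57) = 56/171 ≈ 0.32749)
J = 2 (J = 2*1 = 2)
F*J = (56/171)*2 = 112/171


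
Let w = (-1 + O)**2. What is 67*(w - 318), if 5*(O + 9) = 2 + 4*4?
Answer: -464042/25 ≈ -18562.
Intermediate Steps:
O = -27/5 (O = -9 + (2 + 4*4)/5 = -9 + (2 + 16)/5 = -9 + (1/5)*18 = -9 + 18/5 = -27/5 ≈ -5.4000)
w = 1024/25 (w = (-1 - 27/5)**2 = (-32/5)**2 = 1024/25 ≈ 40.960)
67*(w - 318) = 67*(1024/25 - 318) = 67*(-6926/25) = -464042/25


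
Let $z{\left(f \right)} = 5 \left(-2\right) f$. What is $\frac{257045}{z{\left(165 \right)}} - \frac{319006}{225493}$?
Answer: $- \frac{11697641617}{74412690} \approx -157.2$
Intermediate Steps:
$z{\left(f \right)} = - 10 f$
$\frac{257045}{z{\left(165 \right)}} - \frac{319006}{225493} = \frac{257045}{\left(-10\right) 165} - \frac{319006}{225493} = \frac{257045}{-1650} - \frac{319006}{225493} = 257045 \left(- \frac{1}{1650}\right) - \frac{319006}{225493} = - \frac{51409}{330} - \frac{319006}{225493} = - \frac{11697641617}{74412690}$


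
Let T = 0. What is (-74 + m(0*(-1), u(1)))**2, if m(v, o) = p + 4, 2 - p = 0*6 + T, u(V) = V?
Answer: 4624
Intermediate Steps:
p = 2 (p = 2 - (0*6 + 0) = 2 - (0 + 0) = 2 - 1*0 = 2 + 0 = 2)
m(v, o) = 6 (m(v, o) = 2 + 4 = 6)
(-74 + m(0*(-1), u(1)))**2 = (-74 + 6)**2 = (-68)**2 = 4624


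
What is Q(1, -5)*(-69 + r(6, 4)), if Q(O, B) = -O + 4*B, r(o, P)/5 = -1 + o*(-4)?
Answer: 4074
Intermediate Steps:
r(o, P) = -5 - 20*o (r(o, P) = 5*(-1 + o*(-4)) = 5*(-1 - 4*o) = -5 - 20*o)
Q(1, -5)*(-69 + r(6, 4)) = (-1*1 + 4*(-5))*(-69 + (-5 - 20*6)) = (-1 - 20)*(-69 + (-5 - 120)) = -21*(-69 - 125) = -21*(-194) = 4074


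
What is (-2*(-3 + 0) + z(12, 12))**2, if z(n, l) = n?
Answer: 324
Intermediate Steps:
(-2*(-3 + 0) + z(12, 12))**2 = (-2*(-3 + 0) + 12)**2 = (-2*(-3) + 12)**2 = (6 + 12)**2 = 18**2 = 324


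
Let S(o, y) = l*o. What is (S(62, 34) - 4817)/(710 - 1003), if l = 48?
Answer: 1841/293 ≈ 6.2833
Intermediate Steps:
S(o, y) = 48*o
(S(62, 34) - 4817)/(710 - 1003) = (48*62 - 4817)/(710 - 1003) = (2976 - 4817)/(-293) = -1841*(-1/293) = 1841/293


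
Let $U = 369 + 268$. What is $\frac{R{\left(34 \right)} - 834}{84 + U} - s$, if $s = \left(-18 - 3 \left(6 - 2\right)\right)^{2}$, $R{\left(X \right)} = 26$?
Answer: $- \frac{649708}{721} \approx -901.12$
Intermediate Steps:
$U = 637$
$s = 900$ ($s = \left(-18 - 12\right)^{2} = \left(-30\right)^{2} = 900$)
$\frac{R{\left(34 \right)} - 834}{84 + U} - s = \frac{26 - 834}{84 + 637} - 900 = - \frac{808}{721} - 900 = - \frac{649708}{721}$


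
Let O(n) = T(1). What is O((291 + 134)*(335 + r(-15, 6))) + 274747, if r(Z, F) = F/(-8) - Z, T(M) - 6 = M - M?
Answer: 274753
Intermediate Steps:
T(M) = 6 (T(M) = 6 + (M - M) = 6 + 0 = 6)
r(Z, F) = -Z - F/8 (r(Z, F) = F*(-⅛) - Z = -F/8 - Z = -Z - F/8)
O(n) = 6
O((291 + 134)*(335 + r(-15, 6))) + 274747 = 6 + 274747 = 274753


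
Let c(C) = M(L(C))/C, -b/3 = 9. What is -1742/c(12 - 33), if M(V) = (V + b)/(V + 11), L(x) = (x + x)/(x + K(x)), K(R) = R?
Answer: -16884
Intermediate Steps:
b = -27 (b = -3*9 = -27)
L(x) = 1 (L(x) = (x + x)/(x + x) = (2*x)/((2*x)) = (2*x)*(1/(2*x)) = 1)
M(V) = (-27 + V)/(11 + V) (M(V) = (V - 27)/(V + 11) = (-27 + V)/(11 + V))
c(C) = -13/(6*C) (c(C) = ((-27 + 1)/(11 + 1))/C = (-26/12)/C = ((1/12)*(-26))/C = -13/(6*C))
-1742/c(12 - 33) = -1742/((-13/(6*(12 - 33)))) = -1742/((-13/6/(-21))) = -1742/((-13/6*(-1/21))) = -1742/13/126 = -1742*126/13 = -16884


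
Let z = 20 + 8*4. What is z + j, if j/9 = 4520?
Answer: 40732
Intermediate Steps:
j = 40680 (j = 9*4520 = 40680)
z = 52 (z = 20 + 32 = 52)
z + j = 52 + 40680 = 40732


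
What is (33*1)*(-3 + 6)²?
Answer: 297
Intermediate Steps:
(33*1)*(-3 + 6)² = 33*3² = 33*9 = 297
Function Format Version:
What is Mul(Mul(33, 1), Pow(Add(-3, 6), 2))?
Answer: 297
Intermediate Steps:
Mul(Mul(33, 1), Pow(Add(-3, 6), 2)) = Mul(33, Pow(3, 2)) = Mul(33, 9) = 297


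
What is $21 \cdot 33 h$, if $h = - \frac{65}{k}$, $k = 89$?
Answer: $- \frac{45045}{89} \approx -506.12$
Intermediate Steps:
$h = - \frac{65}{89} \approx -0.73034$
$21 \cdot 33 h = 21 \cdot 33 \left(- \frac{65}{89}\right) = 693 \left(- \frac{65}{89}\right) = - \frac{45045}{89}$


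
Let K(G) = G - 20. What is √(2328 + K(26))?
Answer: √2334 ≈ 48.311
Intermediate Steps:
K(G) = -20 + G
√(2328 + K(26)) = √(2328 + (-20 + 26)) = √(2328 + 6) = √2334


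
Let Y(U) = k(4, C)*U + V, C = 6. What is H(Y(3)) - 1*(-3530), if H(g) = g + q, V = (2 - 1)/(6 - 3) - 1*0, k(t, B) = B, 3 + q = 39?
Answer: 10753/3 ≈ 3584.3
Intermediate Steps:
q = 36 (q = -3 + 39 = 36)
V = 1/3 (V = 1/3 + 0 = 1/3 ≈ 0.33333)
Y(U) = 1/3 + 6*U (Y(U) = 6*U + 1/3 = 1/3 + 6*U)
H(g) = 36 + g (H(g) = g + 36 = 36 + g)
H(Y(3)) - 1*(-3530) = (36 + (1/3 + 6*3)) - 1*(-3530) = (36 + (1/3 + 18)) + 3530 = (36 + 55/3) + 3530 = 163/3 + 3530 = 10753/3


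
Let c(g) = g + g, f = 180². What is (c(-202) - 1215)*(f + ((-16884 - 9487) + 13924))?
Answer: -32303907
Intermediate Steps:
f = 32400
c(g) = 2*g
(c(-202) - 1215)*(f + ((-16884 - 9487) + 13924)) = (2*(-202) - 1215)*(32400 + ((-16884 - 9487) + 13924)) = (-404 - 1215)*(32400 + (-26371 + 13924)) = -1619*(32400 - 12447) = -1619*19953 = -32303907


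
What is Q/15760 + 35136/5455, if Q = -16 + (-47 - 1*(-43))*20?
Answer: 6915246/1074635 ≈ 6.4350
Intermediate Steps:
Q = -96 (Q = -16 + (-47 + 43)*20 = -16 - 4*20 = -16 - 80 = -96)
Q/15760 + 35136/5455 = -96/15760 + 35136/5455 = -96*1/15760 + 35136*(1/5455) = -6/985 + 35136/5455 = 6915246/1074635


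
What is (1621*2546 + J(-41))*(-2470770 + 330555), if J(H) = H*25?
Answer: -8830614838815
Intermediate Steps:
J(H) = 25*H
(1621*2546 + J(-41))*(-2470770 + 330555) = (1621*2546 + 25*(-41))*(-2470770 + 330555) = (4127066 - 1025)*(-2140215) = 4126041*(-2140215) = -8830614838815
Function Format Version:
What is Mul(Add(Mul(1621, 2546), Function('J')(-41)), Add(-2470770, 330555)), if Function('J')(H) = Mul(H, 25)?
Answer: -8830614838815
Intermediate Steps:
Function('J')(H) = Mul(25, H)
Mul(Add(Mul(1621, 2546), Function('J')(-41)), Add(-2470770, 330555)) = Mul(Add(Mul(1621, 2546), Mul(25, -41)), Add(-2470770, 330555)) = Mul(Add(4127066, -1025), -2140215) = Mul(4126041, -2140215) = -8830614838815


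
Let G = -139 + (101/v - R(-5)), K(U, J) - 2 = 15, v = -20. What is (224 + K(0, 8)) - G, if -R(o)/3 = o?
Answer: 8001/20 ≈ 400.05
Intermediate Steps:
R(o) = -3*o
K(U, J) = 17 (K(U, J) = 2 + 15 = 17)
G = -3181/20 (G = -139 + (101/(-20) - (-3)*(-5)) = -139 + (101*(-1/20) - 1*15) = -139 + (-101/20 - 15) = -139 - 401/20 = -3181/20 ≈ -159.05)
(224 + K(0, 8)) - G = (224 + 17) - 1*(-3181/20) = 241 + 3181/20 = 8001/20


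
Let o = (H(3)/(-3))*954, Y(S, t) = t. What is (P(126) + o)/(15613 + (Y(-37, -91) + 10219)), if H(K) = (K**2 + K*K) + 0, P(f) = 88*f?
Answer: 5364/25741 ≈ 0.20838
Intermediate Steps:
H(K) = 2*K**2 (H(K) = (K**2 + K**2) + 0 = 2*K**2 + 0 = 2*K**2)
o = -5724 (o = ((2*3**2)/(-3))*954 = ((2*9)*(-1/3))*954 = (18*(-1/3))*954 = -6*954 = -5724)
(P(126) + o)/(15613 + (Y(-37, -91) + 10219)) = (88*126 - 5724)/(15613 + (-91 + 10219)) = (11088 - 5724)/(15613 + 10128) = 5364/25741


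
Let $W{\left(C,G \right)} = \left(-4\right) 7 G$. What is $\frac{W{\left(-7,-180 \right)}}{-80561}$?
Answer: $- \frac{5040}{80561} \approx -0.062561$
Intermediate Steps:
$W{\left(C,G \right)} = - 28 G$
$\frac{W{\left(-7,-180 \right)}}{-80561} = \frac{\left(-28\right) \left(-180\right)}{-80561} = 5040 \left(- \frac{1}{80561}\right) = - \frac{5040}{80561}$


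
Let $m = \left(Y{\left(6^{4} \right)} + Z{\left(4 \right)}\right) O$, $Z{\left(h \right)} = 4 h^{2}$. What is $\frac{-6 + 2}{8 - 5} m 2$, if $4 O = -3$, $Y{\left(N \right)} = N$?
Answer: $2720$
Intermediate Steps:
$O = - \frac{3}{4}$ ($O = \frac{1}{4} \left(-3\right) = - \frac{3}{4} \approx -0.75$)
$m = -1020$ ($m = \left(6^{4} + 4 \cdot 4^{2}\right) \left(- \frac{3}{4}\right) = \left(1296 + 4 \cdot 16\right) \left(- \frac{3}{4}\right) = \left(1296 + 64\right) \left(- \frac{3}{4}\right) = 1360 \left(- \frac{3}{4}\right) = -1020$)
$\frac{-6 + 2}{8 - 5} m 2 = \frac{-6 + 2}{8 - 5} \left(-1020\right) 2 = - \frac{4}{3} \left(-1020\right) 2 = \left(-4\right) \frac{1}{3} \left(-1020\right) 2 = \left(- \frac{4}{3}\right) \left(-1020\right) 2 = 1360 \cdot 2 = 2720$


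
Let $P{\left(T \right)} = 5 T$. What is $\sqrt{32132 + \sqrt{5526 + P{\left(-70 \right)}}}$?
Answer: $\sqrt{32132 + 2 \sqrt{1294}} \approx 179.45$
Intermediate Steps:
$\sqrt{32132 + \sqrt{5526 + P{\left(-70 \right)}}} = \sqrt{32132 + \sqrt{5526 + 5 \left(-70\right)}} = \sqrt{32132 + \sqrt{5526 - 350}} = \sqrt{32132 + \sqrt{5176}} = \sqrt{32132 + 2 \sqrt{1294}}$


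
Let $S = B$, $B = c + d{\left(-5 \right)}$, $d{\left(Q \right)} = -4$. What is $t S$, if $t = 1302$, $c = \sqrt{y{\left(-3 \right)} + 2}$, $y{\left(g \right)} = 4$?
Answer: $-5208 + 1302 \sqrt{6} \approx -2018.8$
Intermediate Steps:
$c = \sqrt{6}$ ($c = \sqrt{4 + 2} = \sqrt{6} \approx 2.4495$)
$B = -4 + \sqrt{6}$ ($B = \sqrt{6} - 4 = -4 + \sqrt{6} \approx -1.5505$)
$S = -4 + \sqrt{6} \approx -1.5505$
$t S = 1302 \left(-4 + \sqrt{6}\right) = -5208 + 1302 \sqrt{6}$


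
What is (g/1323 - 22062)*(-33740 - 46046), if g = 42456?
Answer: 110733735620/63 ≈ 1.7577e+9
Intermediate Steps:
(g/1323 - 22062)*(-33740 - 46046) = (42456/1323 - 22062)*(-33740 - 46046) = (42456*(1/1323) - 22062)*(-79786) = (14152/441 - 22062)*(-79786) = -9715190/441*(-79786) = 110733735620/63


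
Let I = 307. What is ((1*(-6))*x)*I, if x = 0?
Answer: 0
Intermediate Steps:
((1*(-6))*x)*I = ((1*(-6))*0)*307 = -6*0*307 = 0*307 = 0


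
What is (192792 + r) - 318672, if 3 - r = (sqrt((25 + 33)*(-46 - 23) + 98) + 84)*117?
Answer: -135705 - 936*I*sqrt(61) ≈ -1.3571e+5 - 7310.4*I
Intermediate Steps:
r = -9825 - 936*I*sqrt(61) (r = 3 - (sqrt((25 + 33)*(-46 - 23) + 98) + 84)*117 = 3 - (sqrt(58*(-69) + 98) + 84)*117 = 3 - (sqrt(-4002 + 98) + 84)*117 = 3 - (sqrt(-3904) + 84)*117 = 3 - (8*I*sqrt(61) + 84)*117 = 3 - (84 + 8*I*sqrt(61))*117 = 3 - (9828 + 936*I*sqrt(61)) = 3 + (-9828 - 936*I*sqrt(61)) = -9825 - 936*I*sqrt(61) ≈ -9825.0 - 7310.4*I)
(192792 + r) - 318672 = (192792 + (-9825 - 936*I*sqrt(61))) - 318672 = (182967 - 936*I*sqrt(61)) - 318672 = -135705 - 936*I*sqrt(61)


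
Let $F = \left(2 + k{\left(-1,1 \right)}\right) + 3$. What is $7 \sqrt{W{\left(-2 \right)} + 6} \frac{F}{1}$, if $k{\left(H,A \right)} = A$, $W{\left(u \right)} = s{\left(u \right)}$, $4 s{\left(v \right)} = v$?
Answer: $21 \sqrt{22} \approx 98.499$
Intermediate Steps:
$s{\left(v \right)} = \frac{v}{4}$
$W{\left(u \right)} = \frac{u}{4}$
$F = 6$ ($F = \left(2 + 1\right) + 3 = 3 + 3 = 6$)
$7 \sqrt{W{\left(-2 \right)} + 6} \frac{F}{1} = 7 \sqrt{\frac{1}{4} \left(-2\right) + 6} \cdot \frac{6}{1} = 7 \sqrt{- \frac{1}{2} + 6} \cdot 6 \cdot 1 = 7 \sqrt{\frac{11}{2}} \cdot 6 = 7 \frac{\sqrt{22}}{2} \cdot 6 = \frac{7 \sqrt{22}}{2} \cdot 6 = 21 \sqrt{22}$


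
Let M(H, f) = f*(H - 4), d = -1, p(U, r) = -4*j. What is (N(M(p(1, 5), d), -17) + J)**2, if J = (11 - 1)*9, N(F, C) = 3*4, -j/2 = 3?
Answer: 10404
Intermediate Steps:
j = -6 (j = -2*3 = -6)
p(U, r) = 24 (p(U, r) = -4*(-6) = 24)
M(H, f) = f*(-4 + H)
N(F, C) = 12
J = 90 (J = 10*9 = 90)
(N(M(p(1, 5), d), -17) + J)**2 = (12 + 90)**2 = 102**2 = 10404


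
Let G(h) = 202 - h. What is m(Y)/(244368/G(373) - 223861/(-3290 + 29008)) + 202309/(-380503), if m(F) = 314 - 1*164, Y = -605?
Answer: -3091297191161/4860396545327 ≈ -0.63602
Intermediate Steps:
m(F) = 150 (m(F) = 314 - 164 = 150)
m(Y)/(244368/G(373) - 223861/(-3290 + 29008)) + 202309/(-380503) = 150/(244368/(202 - 1*373) - 223861/(-3290 + 29008)) + 202309/(-380503) = 150/(244368/(202 - 373) - 223861/25718) + 202309*(-1/380503) = 150/(244368/(-171) - 223861*1/25718) - 202309/380503 = 150/(244368*(-1/171) - 20351/2338) - 202309/380503 = 150/(-27152/19 - 20351/2338) - 202309/380503 = 150/(-63868045/44422) - 202309/380503 = 150*(-44422/63868045) - 202309/380503 = -1332660/12773609 - 202309/380503 = -3091297191161/4860396545327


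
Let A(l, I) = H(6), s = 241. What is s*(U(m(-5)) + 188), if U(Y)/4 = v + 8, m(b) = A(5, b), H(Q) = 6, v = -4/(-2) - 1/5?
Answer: 273776/5 ≈ 54755.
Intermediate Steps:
v = 9/5 (v = -4*(-½) - 1*⅕ = 2 - ⅕ = 9/5 ≈ 1.8000)
A(l, I) = 6
m(b) = 6
U(Y) = 196/5 (U(Y) = 4*(9/5 + 8) = 4*(49/5) = 196/5)
s*(U(m(-5)) + 188) = 241*(196/5 + 188) = 241*(1136/5) = 273776/5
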